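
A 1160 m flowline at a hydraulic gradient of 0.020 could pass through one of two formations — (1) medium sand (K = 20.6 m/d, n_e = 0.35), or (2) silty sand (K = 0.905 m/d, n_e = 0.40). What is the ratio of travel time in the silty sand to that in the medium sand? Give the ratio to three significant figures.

Unit 1 (medium sand): v = 20.6×0.020/0.35 = 1.177 m/d, t = 1160/1.177 = 985.4 d
Unit 2 (silty sand): v = 0.905×0.020/0.40 = 0.04525 m/d, t = 1160/0.04525 = 25640 d
t(silty sand) / t(medium sand) = 25640/985.4 = 26.0

26.0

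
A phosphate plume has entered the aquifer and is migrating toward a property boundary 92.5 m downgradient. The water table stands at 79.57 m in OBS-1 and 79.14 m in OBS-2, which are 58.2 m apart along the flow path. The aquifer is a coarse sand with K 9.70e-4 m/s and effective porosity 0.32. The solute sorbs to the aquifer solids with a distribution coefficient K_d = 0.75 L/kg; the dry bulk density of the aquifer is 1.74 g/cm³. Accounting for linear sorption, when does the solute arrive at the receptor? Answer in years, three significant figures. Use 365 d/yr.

Hydraulic gradient i = (79.57 − 79.14) / 58.2 = 0.43 / 58.2 = 0.007388
K = 9.70e-4 m/s × 86400 s/d = 83.81 m/d
q = Ki = 83.81 × 0.007388 = 0.6192 m/d
Seepage velocity v = q / n = 0.6192 / 0.32 = 1.935 m/d
Retardation R = 1 + ρ_b·K_d/n = 1 + 1.74×0.75/0.32 = 5.078
Contaminant velocity v_c = v/R = 1.935/5.078 = 0.3810 m/d
t = L/v_c = 92.5/0.3810 = 242.8 d
   = 242.8/365 = 0.665 yr

0.665 years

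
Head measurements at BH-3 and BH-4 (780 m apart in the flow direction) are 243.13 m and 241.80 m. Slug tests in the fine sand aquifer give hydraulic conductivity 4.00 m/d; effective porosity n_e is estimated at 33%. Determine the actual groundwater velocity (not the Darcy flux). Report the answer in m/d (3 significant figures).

0.0207 m/d

Hydraulic gradient i = (243.13 − 241.80) / 780 = 1.33 / 780 = 0.001705
Darcy flux q = K·i = 4.00 × 0.001705 = 0.006821 m/d
Seepage velocity v = q / n = 0.006821 / 0.33 = 0.02067 m/d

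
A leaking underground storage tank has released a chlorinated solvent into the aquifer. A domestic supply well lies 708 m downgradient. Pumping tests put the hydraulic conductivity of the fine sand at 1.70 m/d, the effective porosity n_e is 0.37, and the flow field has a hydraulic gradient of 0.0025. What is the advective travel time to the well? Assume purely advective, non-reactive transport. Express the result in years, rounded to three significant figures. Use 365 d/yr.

169 years

Darcy flux q = K·i = 1.70 × 0.0025 = 0.004250 m/d
Seepage velocity v = q / n = 0.004250 / 0.37 = 0.01149 m/d
t = L / v = 708 / 0.01149 = 61640 d
   = 61640 / 365 = 169 yr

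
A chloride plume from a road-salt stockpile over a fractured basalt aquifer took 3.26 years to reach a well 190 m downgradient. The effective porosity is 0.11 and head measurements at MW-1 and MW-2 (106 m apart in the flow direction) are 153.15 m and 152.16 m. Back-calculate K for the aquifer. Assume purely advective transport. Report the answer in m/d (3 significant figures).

1.88 m/d

Hydraulic gradient i = (153.15 − 152.16) / 106 = 0.99 / 106 = 0.009340
t = 3.26 years = 1190 d
v = L / t = 190 / 1190 = 0.1597 m/d
K = v · n / i = 0.1597 × 0.11 / 0.009340 = 1.88 m/d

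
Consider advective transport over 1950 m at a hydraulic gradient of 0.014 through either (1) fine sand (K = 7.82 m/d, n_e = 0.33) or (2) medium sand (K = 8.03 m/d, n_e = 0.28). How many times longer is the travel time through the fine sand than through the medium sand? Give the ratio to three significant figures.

1.21

Unit 1 (fine sand): v = 7.82×0.014/0.33 = 0.3318 m/d, t = 1950/0.3318 = 5878 d
Unit 2 (medium sand): v = 8.03×0.014/0.28 = 0.4015 m/d, t = 1950/0.4015 = 4857 d
t(fine sand) / t(medium sand) = 5878/4857 = 1.21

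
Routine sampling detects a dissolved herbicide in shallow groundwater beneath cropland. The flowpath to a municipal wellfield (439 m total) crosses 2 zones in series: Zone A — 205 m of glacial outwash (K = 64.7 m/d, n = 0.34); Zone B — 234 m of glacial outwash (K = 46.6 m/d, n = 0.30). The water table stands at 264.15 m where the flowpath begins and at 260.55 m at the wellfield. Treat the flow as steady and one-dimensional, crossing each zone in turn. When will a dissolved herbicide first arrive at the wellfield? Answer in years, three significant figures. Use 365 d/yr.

Total head drop ΔH = 264.15 − 260.55 = 3.60 m
Steady 1-D flow in series ⇒ the Darcy flux q is identical in every zone and the zone head losses add (resistances L/K in series).
Σ(L/K) = 205/64.7 + 234/46.6 = 3.168 + 5.021 = 8.190 d
q = ΔH / Σ(L/K) = 3.60 / 8.190 = 0.4396 m/d (same in every zone)
Zone A: v = q/n = 0.4396/0.34 = 1.293 m/d → t_A = 205/1.293 = 158.6 d
Zone B: v = q/n = 0.4396/0.30 = 1.465 m/d → t_B = 234/1.465 = 159.7 d
Total t = 158.6 + 159.7 = 318.3 d
   = 318.3 / 365 = 0.872 yr

0.872 years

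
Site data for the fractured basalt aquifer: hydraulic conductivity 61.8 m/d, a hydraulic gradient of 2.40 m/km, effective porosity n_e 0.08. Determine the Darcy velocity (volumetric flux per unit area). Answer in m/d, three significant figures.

Darcy flux q = K·i = 61.8 × 0.0024 = 0.1483 m/d

0.148 m/d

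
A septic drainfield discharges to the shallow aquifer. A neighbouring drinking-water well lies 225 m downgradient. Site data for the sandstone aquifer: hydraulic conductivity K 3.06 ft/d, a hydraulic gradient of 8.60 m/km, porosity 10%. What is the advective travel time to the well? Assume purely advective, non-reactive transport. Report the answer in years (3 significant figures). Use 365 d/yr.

7.69 years

K = 3.06 ft/d × 0.3048 = 0.9327 m/d
Darcy flux q = K·i = 0.9327 × 0.0086 = 0.008021 m/d
v = Ki/n = 0.9327·0.0086/0.10 = 0.08021 m/d
t = L / v = 225 / 0.08021 = 2805 d
   = 2805 / 365 = 7.69 yr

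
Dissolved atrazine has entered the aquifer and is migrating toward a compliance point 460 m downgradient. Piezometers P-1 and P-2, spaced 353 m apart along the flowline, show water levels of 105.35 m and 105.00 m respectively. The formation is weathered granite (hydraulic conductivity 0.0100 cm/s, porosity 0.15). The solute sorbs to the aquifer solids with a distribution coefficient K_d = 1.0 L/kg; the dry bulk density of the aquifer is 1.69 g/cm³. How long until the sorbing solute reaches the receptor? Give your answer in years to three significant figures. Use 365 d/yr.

271 years

Hydraulic gradient i = (105.35 − 105.00) / 353 = 0.35 / 353 = 9.915e-4
K = 0.0100 cm/s × 864 = 8.640 m/d
Specific discharge q = 8.640 × 9.915e-4 = 0.008567 m/d
Average linear velocity = 0.008567 / 0.15 = 0.05711 m/d
Retardation R = 1 + ρ_b·K_d/n = 1 + 1.69×1.0/0.15 = 12.27
Contaminant velocity v_c = v/R = 0.05711/12.27 = 0.004656 m/d
t = L/v_c = 460/0.004656 = 98800 d
   = 98800/365 = 271 yr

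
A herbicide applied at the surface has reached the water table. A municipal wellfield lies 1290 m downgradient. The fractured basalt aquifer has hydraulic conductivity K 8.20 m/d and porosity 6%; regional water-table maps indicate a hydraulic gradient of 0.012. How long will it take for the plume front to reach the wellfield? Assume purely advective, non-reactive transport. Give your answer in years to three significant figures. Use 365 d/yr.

Darcy flux q = K·i = 8.20 × 0.012 = 0.09840 m/d
Seepage velocity v = q / n = 0.09840 / 0.06 = 1.640 m/d
t = L / v = 1290 / 1.640 = 786.6 d
   = 786.6 / 365 = 2.16 yr

2.16 years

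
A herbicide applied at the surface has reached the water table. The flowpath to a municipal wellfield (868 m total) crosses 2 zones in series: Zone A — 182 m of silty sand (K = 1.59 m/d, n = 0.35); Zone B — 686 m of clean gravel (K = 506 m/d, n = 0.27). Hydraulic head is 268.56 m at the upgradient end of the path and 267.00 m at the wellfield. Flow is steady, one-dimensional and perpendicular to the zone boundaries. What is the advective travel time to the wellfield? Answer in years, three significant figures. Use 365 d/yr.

50.6 years

Total head drop ΔH = 268.56 − 267.00 = 1.56 m
Continuity: the same q passes through each zone, so ΔH = q·Σ(L_j/K_j) — the zones act as resistances in series.
Σ(L/K) = 182/1.59 + 686/506 = 114.5 + 1.356 = 115.8 d
q = ΔH / Σ(L/K) = 1.56 / 115.8 = 0.01347 m/d (same in every zone)
Zone A: v = q/n = 0.01347/0.35 = 0.03848 m/d → t_A = 182/0.03848 = 4729 d
Zone B: v = q/n = 0.01347/0.27 = 0.04989 m/d → t_B = 686/0.04989 = 13750 d
Total t = 4729 + 13750 = 18480 d
   = 18480 / 365 = 50.6 yr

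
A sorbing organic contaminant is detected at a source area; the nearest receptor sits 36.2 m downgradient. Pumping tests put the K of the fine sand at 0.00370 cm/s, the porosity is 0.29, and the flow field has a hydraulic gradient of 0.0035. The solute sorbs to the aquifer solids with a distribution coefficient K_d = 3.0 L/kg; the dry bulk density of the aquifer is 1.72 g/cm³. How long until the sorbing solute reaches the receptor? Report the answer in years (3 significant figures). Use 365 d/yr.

K = 0.00370 cm/s × 864 = 3.197 m/d
Darcy flux q = K·i = 3.197 × 0.0035 = 0.01119 m/d
Average linear velocity = 0.01119 / 0.29 = 0.03858 m/d
Retardation R = 1 + ρ_b·K_d/n = 1 + 1.72×3.0/0.29 = 18.79
Contaminant velocity v_c = v/R = 0.03858/18.79 = 0.002053 m/d
t = L/v_c = 36.2/0.002053 = 17630 d
   = 17630/365 = 48.3 yr

48.3 years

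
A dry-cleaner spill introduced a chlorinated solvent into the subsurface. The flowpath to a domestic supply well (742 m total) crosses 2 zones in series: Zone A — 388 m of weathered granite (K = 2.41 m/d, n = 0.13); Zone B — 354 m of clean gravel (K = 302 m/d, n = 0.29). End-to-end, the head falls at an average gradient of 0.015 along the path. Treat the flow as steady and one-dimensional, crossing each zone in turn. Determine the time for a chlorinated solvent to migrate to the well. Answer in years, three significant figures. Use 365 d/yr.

6.11 years

Continuity: the same q passes through each zone, so ΔH = q·Σ(L_j/K_j) — the zones act as resistances in series.
Σ(L/K) = 388/2.41 + 354/302 = 161.0 + 1.172 = 162.2 d
K_eq = L_total / Σ(L/K) = 742 / 162.2 = 4.576 m/d
q = K_eq · i = 4.576 × 0.015 = 0.06863 m/d (same in every zone)
Zone A: v = q/n = 0.06863/0.13 = 0.5279 m/d → t_A = 388/0.5279 = 734.9 d
Zone B: v = q/n = 0.06863/0.29 = 0.2367 m/d → t_B = 354/0.2367 = 1496 d
Total t = 734.9 + 1496 = 2231 d
   = 2231 / 365 = 6.11 yr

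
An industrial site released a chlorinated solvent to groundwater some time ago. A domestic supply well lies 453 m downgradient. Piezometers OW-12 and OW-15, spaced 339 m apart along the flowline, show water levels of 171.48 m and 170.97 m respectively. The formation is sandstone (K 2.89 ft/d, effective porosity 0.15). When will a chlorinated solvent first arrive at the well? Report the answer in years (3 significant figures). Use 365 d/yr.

Hydraulic gradient i = (171.48 − 170.97) / 339 = 0.51 / 339 = 0.001504
K = 2.89 ft/d × 0.3048 = 0.8809 m/d
Specific discharge q = 0.8809 × 0.001504 = 0.001325 m/d
v_s = q/n_e = 0.001325/0.15 = 0.008835 m/d
t = L / v = 453 / 0.008835 = 51280 d
   = 51280 / 365 = 140 yr

140 years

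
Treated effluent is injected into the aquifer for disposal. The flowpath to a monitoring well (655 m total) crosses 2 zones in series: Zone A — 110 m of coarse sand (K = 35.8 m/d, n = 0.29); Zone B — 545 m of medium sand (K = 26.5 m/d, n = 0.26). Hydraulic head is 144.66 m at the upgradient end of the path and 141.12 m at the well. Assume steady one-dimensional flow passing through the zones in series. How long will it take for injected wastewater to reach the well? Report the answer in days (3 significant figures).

Total head drop ΔH = 144.66 − 141.12 = 3.54 m
Continuity: the same q passes through each zone, so ΔH = q·Σ(L_j/K_j) — the zones act as resistances in series.
Σ(L/K) = 110/35.8 + 545/26.5 = 3.073 + 20.57 = 23.64 d
q = ΔH / Σ(L/K) = 3.54 / 23.64 = 0.1498 m/d (same in every zone)
Zone A: v = q/n = 0.1498/0.29 = 0.5164 m/d → t_A = 110/0.5164 = 213.0 d
Zone B: v = q/n = 0.1498/0.26 = 0.5760 m/d → t_B = 545/0.5760 = 946.2 d
Total t = 213.0 + 946.2 = 1159 d

1160 days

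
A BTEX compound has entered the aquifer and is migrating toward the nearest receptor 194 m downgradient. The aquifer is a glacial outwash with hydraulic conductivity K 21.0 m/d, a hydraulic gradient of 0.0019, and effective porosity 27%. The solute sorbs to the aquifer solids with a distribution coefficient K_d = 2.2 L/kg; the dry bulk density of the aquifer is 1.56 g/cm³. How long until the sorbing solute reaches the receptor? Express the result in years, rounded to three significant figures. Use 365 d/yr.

Darcy flux q = K·i = 21.0 × 0.0019 = 0.03990 m/d
Seepage velocity v = q / n = 0.03990 / 0.27 = 0.1478 m/d
Retardation R = 1 + ρ_b·K_d/n = 1 + 1.56×2.2/0.27 = 13.71
Contaminant velocity v_c = v/R = 0.1478/13.71 = 0.01078 m/d
t = L/v_c = 194/0.01078 = 18000 d
   = 18000/365 = 49.3 yr

49.3 years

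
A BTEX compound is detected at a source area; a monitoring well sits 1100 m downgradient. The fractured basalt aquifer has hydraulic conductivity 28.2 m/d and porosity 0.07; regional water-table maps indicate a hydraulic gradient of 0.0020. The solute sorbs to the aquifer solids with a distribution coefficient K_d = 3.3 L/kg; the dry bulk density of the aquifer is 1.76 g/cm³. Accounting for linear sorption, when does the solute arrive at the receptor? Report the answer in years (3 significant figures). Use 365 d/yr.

q = Ki = 28.2 × 0.0020 = 0.05640 m/d
Average linear velocity = 0.05640 / 0.07 = 0.8057 m/d
Retardation R = 1 + ρ_b·K_d/n = 1 + 1.76×3.3/0.07 = 83.97
Contaminant velocity v_c = v/R = 0.8057/83.97 = 0.009595 m/d
t = L/v_c = 1100/0.009595 = 114600 d
   = 114600/365 = 314 yr

314 years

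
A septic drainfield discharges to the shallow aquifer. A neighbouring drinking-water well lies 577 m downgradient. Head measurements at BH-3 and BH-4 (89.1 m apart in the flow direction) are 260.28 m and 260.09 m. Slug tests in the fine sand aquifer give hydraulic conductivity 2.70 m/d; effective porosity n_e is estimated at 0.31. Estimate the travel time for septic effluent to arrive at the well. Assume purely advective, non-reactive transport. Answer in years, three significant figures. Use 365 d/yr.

Hydraulic gradient i = (260.28 − 260.09) / 89.1 = 0.19 / 89.1 = 0.002132
Specific discharge q = 2.70 × 0.002132 = 0.005758 m/d
Average linear velocity = 0.005758 / 0.31 = 0.01857 m/d
t = L / v = 577 / 0.01857 = 31070 d
   = 31070 / 365 = 85.1 yr

85.1 years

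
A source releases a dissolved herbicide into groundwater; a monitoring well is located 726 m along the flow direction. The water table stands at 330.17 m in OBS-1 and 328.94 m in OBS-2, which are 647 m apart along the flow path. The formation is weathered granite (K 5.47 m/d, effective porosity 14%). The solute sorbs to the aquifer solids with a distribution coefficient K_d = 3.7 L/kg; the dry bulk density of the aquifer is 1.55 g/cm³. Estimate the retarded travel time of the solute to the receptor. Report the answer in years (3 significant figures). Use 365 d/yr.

Hydraulic gradient i = (330.17 − 328.94) / 647 = 1.23 / 647 = 0.001901
Specific discharge q = 5.47 × 0.001901 = 0.01040 m/d
v_s = q/n_e = 0.01040/0.14 = 0.07428 m/d
Retardation R = 1 + ρ_b·K_d/n = 1 + 1.55×3.7/0.14 = 41.96
Contaminant velocity v_c = v/R = 0.07428/41.96 = 0.001770 m/d
t = L/v_c = 726/0.001770 = 410200 d
   = 410200/365 = 1120 yr

1120 years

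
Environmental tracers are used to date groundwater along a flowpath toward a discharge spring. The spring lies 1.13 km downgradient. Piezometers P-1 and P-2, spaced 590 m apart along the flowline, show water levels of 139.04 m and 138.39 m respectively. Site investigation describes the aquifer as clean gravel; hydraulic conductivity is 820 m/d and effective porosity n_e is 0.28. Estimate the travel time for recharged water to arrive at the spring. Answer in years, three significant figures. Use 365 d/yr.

Hydraulic gradient i = (139.04 − 138.39) / 590 = 0.65 / 590 = 0.001102
q = Ki = 820 × 0.001102 = 0.9034 m/d
v = Ki/n = 820·0.001102/0.28 = 3.226 m/d
L = 1.13 km = 1130 m
t = L / v = 1130 / 3.226 = 350.2 d
   = 350.2 / 365 = 0.960 yr

0.960 years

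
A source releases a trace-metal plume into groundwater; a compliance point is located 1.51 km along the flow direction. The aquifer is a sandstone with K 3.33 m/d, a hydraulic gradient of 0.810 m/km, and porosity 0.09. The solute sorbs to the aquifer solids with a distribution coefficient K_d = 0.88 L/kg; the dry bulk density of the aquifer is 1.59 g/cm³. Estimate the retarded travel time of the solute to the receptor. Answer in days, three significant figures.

Specific discharge q = 3.33 × 8.1e-4 = 0.002697 m/d
Average linear velocity = 0.002697 / 0.09 = 0.02997 m/d
Retardation R = 1 + ρ_b·K_d/n = 1 + 1.59×0.88/0.09 = 16.55
Contaminant velocity v_c = v/R = 0.02997/16.55 = 0.001811 m/d
L = 1.51 km = 1510 m
t = L/v_c = 1510/0.001811 = 833700 d

834000 days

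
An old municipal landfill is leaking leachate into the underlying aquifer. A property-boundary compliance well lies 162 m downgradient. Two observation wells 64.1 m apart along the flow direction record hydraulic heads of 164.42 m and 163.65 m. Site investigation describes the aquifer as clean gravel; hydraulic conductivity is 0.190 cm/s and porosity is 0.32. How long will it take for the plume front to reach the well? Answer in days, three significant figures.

26.3 days

Hydraulic gradient i = (164.42 − 163.65) / 64.1 = 0.77 / 64.1 = 0.01201
K = 0.190 cm/s × 864 = 164.2 m/d
Darcy flux q = K·i = 164.2 × 0.01201 = 1.972 m/d
v_s = q/n_e = 1.972/0.32 = 6.162 m/d
t = L / v = 162 / 6.162 = 26.29 d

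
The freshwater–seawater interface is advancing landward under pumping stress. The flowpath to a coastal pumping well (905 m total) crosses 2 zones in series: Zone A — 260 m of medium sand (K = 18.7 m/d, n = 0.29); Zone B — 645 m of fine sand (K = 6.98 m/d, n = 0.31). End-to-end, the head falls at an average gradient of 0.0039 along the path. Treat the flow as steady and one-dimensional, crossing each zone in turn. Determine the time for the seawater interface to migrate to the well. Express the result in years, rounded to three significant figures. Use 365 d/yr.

Continuity: the same q passes through each zone, so ΔH = q·Σ(L_j/K_j) — the zones act as resistances in series.
Σ(L/K) = 260/18.7 + 645/6.98 = 13.90 + 92.41 = 106.3 d
K_eq = L_total / Σ(L/K) = 905 / 106.3 = 8.513 m/d
q = K_eq · i = 8.513 × 0.0039 = 0.03320 m/d (same in every zone)
Zone A: v = q/n = 0.03320/0.29 = 0.1145 m/d → t_A = 260/0.1145 = 2271 d
Zone B: v = q/n = 0.03320/0.31 = 0.1071 m/d → t_B = 645/0.1071 = 6023 d
Total t = 2271 + 6023 = 8294 d
   = 8294 / 365 = 22.7 yr

22.7 years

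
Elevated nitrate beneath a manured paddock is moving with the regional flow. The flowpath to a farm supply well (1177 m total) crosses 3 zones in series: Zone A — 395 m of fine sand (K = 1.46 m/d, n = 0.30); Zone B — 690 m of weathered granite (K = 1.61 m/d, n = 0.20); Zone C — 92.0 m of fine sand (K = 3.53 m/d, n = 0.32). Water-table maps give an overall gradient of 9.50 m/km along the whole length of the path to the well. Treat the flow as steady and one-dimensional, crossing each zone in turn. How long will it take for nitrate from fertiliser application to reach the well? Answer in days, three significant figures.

18500 days

Steady 1-D flow in series ⇒ the Darcy flux q is identical in every zone and the zone head losses add (resistances L/K in series).
Σ(L/K) = 395/1.46 + 690/1.61 + 92.0/3.53 = 270.5 + 428.6 + 26.06 = 725.2 d
K_eq = L_total / Σ(L/K) = 1177 / 725.2 = 1.623 m/d
q = K_eq · i = 1.623 × 0.0095 = 0.01542 m/d (same in every zone)
Zone A: v = q/n = 0.01542/0.30 = 0.05140 m/d → t_A = 395/0.05140 = 7685 d
Zone B: v = q/n = 0.01542/0.20 = 0.07709 m/d → t_B = 690/0.07709 = 8950 d
Zone C: v = q/n = 0.01542/0.32 = 0.04818 m/d → t_C = 92.0/0.04818 = 1909 d
Total t = 7685 + 8950 + 1909 = 18540 d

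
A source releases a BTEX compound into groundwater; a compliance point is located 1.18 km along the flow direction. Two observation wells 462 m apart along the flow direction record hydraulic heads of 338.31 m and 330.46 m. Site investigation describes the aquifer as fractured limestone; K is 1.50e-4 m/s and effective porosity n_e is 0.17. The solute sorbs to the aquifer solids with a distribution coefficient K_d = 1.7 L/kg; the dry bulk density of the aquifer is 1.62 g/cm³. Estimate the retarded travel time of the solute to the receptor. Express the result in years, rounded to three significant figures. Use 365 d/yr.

42.9 years

Hydraulic gradient i = (338.31 − 330.46) / 462 = 7.85 / 462 = 0.01699
K = 1.50e-4 m/s × 86400 s/d = 12.96 m/d
Darcy flux q = K·i = 12.96 × 0.01699 = 0.2202 m/d
Average linear velocity = 0.2202 / 0.17 = 1.295 m/d
Retardation R = 1 + ρ_b·K_d/n = 1 + 1.62×1.7/0.17 = 17.20
Contaminant velocity v_c = v/R = 1.295/17.20 = 0.07531 m/d
L = 1.18 km = 1180 m
t = L/v_c = 1180/0.07531 = 15670 d
   = 15670/365 = 42.9 yr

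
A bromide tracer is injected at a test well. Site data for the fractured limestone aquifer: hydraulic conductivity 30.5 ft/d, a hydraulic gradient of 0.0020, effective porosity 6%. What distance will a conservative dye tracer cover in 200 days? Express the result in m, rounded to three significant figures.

62.0 m

K = 30.5 ft/d × 0.3048 = 9.296 m/d
Darcy flux q = K·i = 9.296 × 0.0020 = 0.01859 m/d
v = Ki/n = 9.296·0.0020/0.06 = 0.3099 m/d
L = v × T = 0.3099 × 200 = 61.98 m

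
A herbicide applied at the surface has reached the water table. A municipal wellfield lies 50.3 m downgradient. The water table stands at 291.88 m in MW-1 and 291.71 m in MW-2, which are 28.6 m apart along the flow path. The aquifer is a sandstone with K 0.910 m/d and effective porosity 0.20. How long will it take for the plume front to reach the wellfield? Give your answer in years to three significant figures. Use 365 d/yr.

Hydraulic gradient i = (291.88 − 291.71) / 28.6 = 0.17 / 28.6 = 0.005944
q = Ki = 0.910 × 0.005944 = 0.005409 m/d
v = Ki/n = 0.910·0.005944/0.20 = 0.02705 m/d
t = L / v = 50.3 / 0.02705 = 1860 d
   = 1860 / 365 = 5.10 yr

5.10 years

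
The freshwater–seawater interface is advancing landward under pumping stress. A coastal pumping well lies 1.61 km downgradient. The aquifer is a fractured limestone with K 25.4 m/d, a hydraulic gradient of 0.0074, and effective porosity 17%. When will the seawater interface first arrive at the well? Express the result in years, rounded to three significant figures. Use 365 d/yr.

q = Ki = 25.4 × 0.0074 = 0.1880 m/d
Seepage velocity v = q / n = 0.1880 / 0.17 = 1.106 m/d
L = 1.61 km = 1610 m
t = L / v = 1610 / 1.106 = 1456 d
   = 1456 / 365 = 3.99 yr

3.99 years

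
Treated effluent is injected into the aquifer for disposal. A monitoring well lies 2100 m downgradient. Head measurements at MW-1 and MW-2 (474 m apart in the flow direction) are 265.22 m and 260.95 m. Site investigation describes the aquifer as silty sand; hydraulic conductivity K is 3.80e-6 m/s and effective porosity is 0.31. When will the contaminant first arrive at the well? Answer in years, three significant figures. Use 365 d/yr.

603 years

Hydraulic gradient i = (265.22 − 260.95) / 474 = 4.27 / 474 = 0.009008
K = 3.80e-6 m/s × 86400 s/d = 0.3283 m/d
q = Ki = 0.3283 × 0.009008 = 0.002958 m/d
v_s = q/n_e = 0.002958/0.31 = 0.009541 m/d
t = L / v = 2100 / 0.009541 = 220100 d
   = 220100 / 365 = 603 yr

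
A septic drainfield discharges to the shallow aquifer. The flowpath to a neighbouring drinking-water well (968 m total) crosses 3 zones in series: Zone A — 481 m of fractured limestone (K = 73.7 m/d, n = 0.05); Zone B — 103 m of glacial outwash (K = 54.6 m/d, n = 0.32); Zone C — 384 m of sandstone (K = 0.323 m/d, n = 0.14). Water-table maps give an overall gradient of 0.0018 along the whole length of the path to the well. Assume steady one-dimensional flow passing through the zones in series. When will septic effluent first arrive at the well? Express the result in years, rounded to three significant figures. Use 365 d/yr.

209 years

Steady 1-D flow in series ⇒ the Darcy flux q is identical in every zone and the zone head losses add (resistances L/K in series).
Σ(L/K) = 481/73.7 + 103/54.6 + 384/0.323 = 6.526 + 1.886 + 1189 = 1197 d
K_eq = L_total / Σ(L/K) = 968 / 1197 = 0.8085 m/d
q = K_eq · i = 0.8085 × 0.0018 = 0.001455 m/d (same in every zone)
Zone A: v = q/n = 0.001455/0.05 = 0.02911 m/d → t_A = 481/0.02911 = 16530 d
Zone B: v = q/n = 0.001455/0.32 = 0.004548 m/d → t_B = 103/0.004548 = 22650 d
Zone C: v = q/n = 0.001455/0.14 = 0.01040 m/d → t_C = 384/0.01040 = 36940 d
Total t = 16530 + 22650 + 36940 = 76110 d
   = 76110 / 365 = 209 yr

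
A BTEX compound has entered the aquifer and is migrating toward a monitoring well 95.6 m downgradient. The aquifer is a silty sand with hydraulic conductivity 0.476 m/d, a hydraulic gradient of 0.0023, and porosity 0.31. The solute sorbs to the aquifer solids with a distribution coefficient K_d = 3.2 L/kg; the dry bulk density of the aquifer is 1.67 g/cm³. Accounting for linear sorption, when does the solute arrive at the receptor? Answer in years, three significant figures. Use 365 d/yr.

Specific discharge q = 0.476 × 0.0023 = 0.001095 m/d
v_s = q/n_e = 0.001095/0.31 = 0.003532 m/d
Retardation R = 1 + ρ_b·K_d/n = 1 + 1.67×3.2/0.31 = 18.24
Contaminant velocity v_c = v/R = 0.003532/18.24 = 1.936e-4 m/d
t = L/v_c = 95.6/1.936e-4 = 493700 d
   = 493700/365 = 1350 yr

1350 years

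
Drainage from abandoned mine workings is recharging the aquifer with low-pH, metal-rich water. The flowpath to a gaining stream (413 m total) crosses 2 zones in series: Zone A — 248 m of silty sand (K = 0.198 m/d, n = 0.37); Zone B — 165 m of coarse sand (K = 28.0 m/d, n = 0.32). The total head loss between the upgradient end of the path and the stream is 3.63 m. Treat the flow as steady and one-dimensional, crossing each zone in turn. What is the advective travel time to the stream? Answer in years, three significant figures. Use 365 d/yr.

Continuity: the same q passes through each zone, so ΔH = q·Σ(L_j/K_j) — the zones act as resistances in series.
Σ(L/K) = 248/0.198 + 165/28.0 = 1253 + 5.893 = 1258 d
q = ΔH / Σ(L/K) = 3.63 / 1258 = 0.002885 m/d (same in every zone)
Zone A: v = q/n = 0.002885/0.37 = 0.007796 m/d → t_A = 248/0.007796 = 31810 d
Zone B: v = q/n = 0.002885/0.32 = 0.009014 m/d → t_B = 165/0.009014 = 18300 d
Total t = 31810 + 18300 = 50110 d
   = 50110 / 365 = 137 yr

137 years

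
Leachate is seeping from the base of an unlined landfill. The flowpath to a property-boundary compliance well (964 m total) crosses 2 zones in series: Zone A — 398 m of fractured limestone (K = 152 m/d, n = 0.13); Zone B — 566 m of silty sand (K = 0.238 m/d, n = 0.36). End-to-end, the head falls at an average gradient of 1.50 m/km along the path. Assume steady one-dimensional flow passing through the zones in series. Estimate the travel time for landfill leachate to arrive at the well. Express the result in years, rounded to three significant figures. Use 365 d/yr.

1150 years

For zones in series the flux q is common to all zones; the equivalent conductivity is the harmonic (thickness-weighted) mean, K_eq = L_total / Σ(L_j/K_j).
Σ(L/K) = 398/152 + 566/0.238 = 2.618 + 2378 = 2381 d
K_eq = L_total / Σ(L/K) = 964 / 2381 = 0.4049 m/d
q = K_eq · i = 0.4049 × 0.0015 = 6.074e-4 m/d (same in every zone)
Zone A: v = q/n = 6.074e-4/0.13 = 0.004672 m/d → t_A = 398/0.004672 = 85190 d
Zone B: v = q/n = 6.074e-4/0.36 = 0.001687 m/d → t_B = 566/0.001687 = 335500 d
Total t = 85190 + 335500 = 420700 d
   = 420700 / 365 = 1150 yr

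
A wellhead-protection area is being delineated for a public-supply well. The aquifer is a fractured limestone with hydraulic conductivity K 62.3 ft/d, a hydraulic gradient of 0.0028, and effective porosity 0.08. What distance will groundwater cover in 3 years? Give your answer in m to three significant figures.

728 m

K = 62.3 ft/d × 0.3048 = 18.99 m/d
Specific discharge q = 18.99 × 0.0028 = 0.05317 m/d
Average linear velocity = 0.05317 / 0.08 = 0.6646 m/d
T = 3 yr × 365 = 1095 d
L = v × T = 0.6646 × 1095 = 727.8 m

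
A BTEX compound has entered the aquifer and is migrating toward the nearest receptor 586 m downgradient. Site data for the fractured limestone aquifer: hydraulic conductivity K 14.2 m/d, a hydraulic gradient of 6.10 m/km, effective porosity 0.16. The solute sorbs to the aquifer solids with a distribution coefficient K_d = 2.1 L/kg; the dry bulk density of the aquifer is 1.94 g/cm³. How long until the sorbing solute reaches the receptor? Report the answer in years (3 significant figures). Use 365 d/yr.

78.5 years

Specific discharge q = 14.2 × 0.0061 = 0.08662 m/d
v_s = q/n_e = 0.08662/0.16 = 0.5414 m/d
Retardation R = 1 + ρ_b·K_d/n = 1 + 1.94×2.1/0.16 = 26.46
Contaminant velocity v_c = v/R = 0.5414/26.46 = 0.02046 m/d
t = L/v_c = 586/0.02046 = 28640 d
   = 28640/365 = 78.5 yr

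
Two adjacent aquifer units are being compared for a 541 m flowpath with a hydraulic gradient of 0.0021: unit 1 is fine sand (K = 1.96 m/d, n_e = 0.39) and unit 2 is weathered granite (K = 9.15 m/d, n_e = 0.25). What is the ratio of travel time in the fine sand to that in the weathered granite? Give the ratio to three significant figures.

Unit 1 (fine sand): v = 1.96×0.0021/0.39 = 0.01055 m/d, t = 541/0.01055 = 51260 d
Unit 2 (weathered granite): v = 9.15×0.0021/0.25 = 0.07686 m/d, t = 541/0.07686 = 7039 d
t(fine sand) / t(weathered granite) = 51260/7039 = 7.28

7.28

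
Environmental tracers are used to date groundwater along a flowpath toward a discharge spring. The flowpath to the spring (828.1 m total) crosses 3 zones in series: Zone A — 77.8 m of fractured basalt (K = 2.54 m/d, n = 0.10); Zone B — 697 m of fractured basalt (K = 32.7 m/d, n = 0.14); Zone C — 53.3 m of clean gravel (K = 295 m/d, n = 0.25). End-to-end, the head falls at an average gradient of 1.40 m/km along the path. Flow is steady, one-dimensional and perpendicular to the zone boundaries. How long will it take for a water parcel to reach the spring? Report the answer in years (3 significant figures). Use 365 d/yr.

14.6 years

Continuity: the same q passes through each zone, so ΔH = q·Σ(L_j/K_j) — the zones act as resistances in series.
Σ(L/K) = 77.8/2.54 + 697/32.7 + 53.3/295 = 30.63 + 21.31 + 0.1807 = 52.13 d
K_eq = L_total / Σ(L/K) = 828.1 / 52.13 = 15.89 m/d
q = K_eq · i = 15.89 × 0.0014 = 0.02224 m/d (same in every zone)
Zone A: v = q/n = 0.02224/0.10 = 0.2224 m/d → t_A = 77.8/0.2224 = 349.8 d
Zone B: v = q/n = 0.02224/0.14 = 0.1589 m/d → t_B = 697/0.1589 = 4387 d
Zone C: v = q/n = 0.02224/0.25 = 0.08897 m/d → t_C = 53.3/0.08897 = 599.1 d
Total t = 349.8 + 4387 + 599.1 = 5336 d
   = 5336 / 365 = 14.6 yr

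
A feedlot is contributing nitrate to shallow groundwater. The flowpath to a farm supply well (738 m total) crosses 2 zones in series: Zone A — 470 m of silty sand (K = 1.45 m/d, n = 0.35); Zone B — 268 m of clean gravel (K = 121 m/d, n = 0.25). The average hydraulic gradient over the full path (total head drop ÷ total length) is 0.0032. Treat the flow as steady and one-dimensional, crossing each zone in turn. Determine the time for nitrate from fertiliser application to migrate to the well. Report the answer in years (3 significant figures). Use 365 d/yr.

For zones in series the flux q is common to all zones; the equivalent conductivity is the harmonic (thickness-weighted) mean, K_eq = L_total / Σ(L_j/K_j).
Σ(L/K) = 470/1.45 + 268/121 = 324.1 + 2.215 = 326.4 d
K_eq = L_total / Σ(L/K) = 738 / 326.4 = 2.261 m/d
q = K_eq · i = 2.261 × 0.0032 = 0.007236 m/d (same in every zone)
Zone A: v = q/n = 0.007236/0.35 = 0.02068 m/d → t_A = 470/0.02068 = 22730 d
Zone B: v = q/n = 0.007236/0.25 = 0.02895 m/d → t_B = 268/0.02895 = 9259 d
Total t = 22730 + 9259 = 31990 d
   = 31990 / 365 = 87.6 yr

87.6 years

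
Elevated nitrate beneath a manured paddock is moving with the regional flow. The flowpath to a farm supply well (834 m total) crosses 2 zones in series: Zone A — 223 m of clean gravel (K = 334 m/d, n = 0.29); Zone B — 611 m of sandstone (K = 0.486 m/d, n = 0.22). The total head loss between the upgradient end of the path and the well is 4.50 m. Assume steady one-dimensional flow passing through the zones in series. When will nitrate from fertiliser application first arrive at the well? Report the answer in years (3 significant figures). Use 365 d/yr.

152 years

Continuity: the same q passes through each zone, so ΔH = q·Σ(L_j/K_j) — the zones act as resistances in series.
Σ(L/K) = 223/334 + 611/0.486 = 0.6677 + 1257 = 1258 d
q = ΔH / Σ(L/K) = 4.50 / 1258 = 0.003577 m/d (same in every zone)
Zone A: v = q/n = 0.003577/0.29 = 0.01234 m/d → t_A = 223/0.01234 = 18080 d
Zone B: v = q/n = 0.003577/0.22 = 0.01626 m/d → t_B = 611/0.01626 = 37570 d
Total t = 18080 + 37570 = 55650 d
   = 55650 / 365 = 152 yr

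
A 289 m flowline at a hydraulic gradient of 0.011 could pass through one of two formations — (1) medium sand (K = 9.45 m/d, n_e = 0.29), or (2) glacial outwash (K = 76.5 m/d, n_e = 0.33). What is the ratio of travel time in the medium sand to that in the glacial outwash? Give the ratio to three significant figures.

Unit 1 (medium sand): v = 9.45×0.011/0.29 = 0.3584 m/d, t = 289/0.3584 = 806.3 d
Unit 2 (glacial outwash): v = 76.5×0.011/0.33 = 2.550 m/d, t = 289/2.550 = 113.3 d
t(medium sand) / t(glacial outwash) = 806.3/113.3 = 7.11

7.11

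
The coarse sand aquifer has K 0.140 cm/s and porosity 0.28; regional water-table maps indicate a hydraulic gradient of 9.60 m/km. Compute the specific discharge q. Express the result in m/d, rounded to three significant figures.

K = 0.140 cm/s × 864 = 121.0 m/d
q = Ki = 121.0 × 0.0096 = 1.161 m/d

1.16 m/d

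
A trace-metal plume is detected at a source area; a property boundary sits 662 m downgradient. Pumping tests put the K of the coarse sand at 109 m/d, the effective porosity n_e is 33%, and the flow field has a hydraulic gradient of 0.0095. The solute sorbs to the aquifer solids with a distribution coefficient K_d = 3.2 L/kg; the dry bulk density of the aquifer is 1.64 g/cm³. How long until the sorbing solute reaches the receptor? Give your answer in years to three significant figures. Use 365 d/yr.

Specific discharge q = 109 × 0.0095 = 1.035 m/d
Seepage velocity v = q / n = 1.035 / 0.33 = 3.138 m/d
Retardation R = 1 + ρ_b·K_d/n = 1 + 1.64×3.2/0.33 = 16.90
Contaminant velocity v_c = v/R = 3.138/16.90 = 0.1856 m/d
t = L/v_c = 662/0.1856 = 3566 d
   = 3566/365 = 9.77 yr

9.77 years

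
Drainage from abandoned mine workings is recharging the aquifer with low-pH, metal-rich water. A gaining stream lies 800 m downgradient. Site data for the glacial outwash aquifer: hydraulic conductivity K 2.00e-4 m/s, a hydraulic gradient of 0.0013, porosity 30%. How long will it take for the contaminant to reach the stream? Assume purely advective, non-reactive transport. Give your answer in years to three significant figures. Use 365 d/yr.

K = 2.00e-4 m/s × 86400 s/d = 17.28 m/d
q = Ki = 17.28 × 0.0013 = 0.02246 m/d
v_s = q/n_e = 0.02246/0.30 = 0.07488 m/d
t = L / v = 800 / 0.07488 = 10680 d
   = 10680 / 365 = 29.3 yr

29.3 years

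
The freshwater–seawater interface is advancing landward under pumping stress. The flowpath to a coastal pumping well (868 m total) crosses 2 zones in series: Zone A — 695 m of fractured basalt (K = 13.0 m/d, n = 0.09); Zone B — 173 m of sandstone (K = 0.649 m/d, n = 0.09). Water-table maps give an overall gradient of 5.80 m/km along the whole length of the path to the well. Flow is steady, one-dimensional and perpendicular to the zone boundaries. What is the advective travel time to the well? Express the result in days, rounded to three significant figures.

Steady 1-D flow in series ⇒ the Darcy flux q is identical in every zone and the zone head losses add (resistances L/K in series).
Σ(L/K) = 695/13.0 + 173/0.649 = 53.46 + 266.6 = 320.0 d
K_eq = L_total / Σ(L/K) = 868 / 320.0 = 2.712 m/d
q = K_eq · i = 2.712 × 0.0058 = 0.01573 m/d (same in every zone)
Zone A: v = q/n = 0.01573/0.09 = 0.1748 m/d → t_A = 695/0.1748 = 3976 d
Zone B: v = q/n = 0.01573/0.09 = 0.1748 m/d → t_B = 173/0.1748 = 989.7 d
Total t = 3976 + 989.7 = 4966 d

4970 days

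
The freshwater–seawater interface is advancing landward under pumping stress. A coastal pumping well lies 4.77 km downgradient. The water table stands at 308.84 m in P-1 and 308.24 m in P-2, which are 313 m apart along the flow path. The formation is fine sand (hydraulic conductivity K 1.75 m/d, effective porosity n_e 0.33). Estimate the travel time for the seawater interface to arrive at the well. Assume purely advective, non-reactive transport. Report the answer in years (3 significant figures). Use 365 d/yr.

1290 years

Hydraulic gradient i = (308.84 − 308.24) / 313 = 0.60 / 313 = 0.001917
q = Ki = 1.75 × 0.001917 = 0.003355 m/d
Seepage velocity v = q / n = 0.003355 / 0.33 = 0.01017 m/d
L = 4.77 km = 4770 m
t = L / v = 4770 / 0.01017 = 469200 d
   = 469200 / 365 = 1290 yr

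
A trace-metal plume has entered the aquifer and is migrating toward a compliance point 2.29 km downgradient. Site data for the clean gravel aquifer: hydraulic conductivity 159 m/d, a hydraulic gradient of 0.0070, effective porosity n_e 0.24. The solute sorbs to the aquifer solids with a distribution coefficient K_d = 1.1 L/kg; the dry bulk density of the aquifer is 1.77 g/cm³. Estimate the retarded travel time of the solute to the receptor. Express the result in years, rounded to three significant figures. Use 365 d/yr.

12.3 years

Darcy flux q = K·i = 159 × 0.0070 = 1.113 m/d
v = Ki/n = 159·0.0070/0.24 = 4.638 m/d
Retardation R = 1 + ρ_b·K_d/n = 1 + 1.77×1.1/0.24 = 9.113
Contaminant velocity v_c = v/R = 4.638/9.113 = 0.5089 m/d
L = 2.29 km = 2290 m
t = L/v_c = 2290/0.5089 = 4500 d
   = 4500/365 = 12.3 yr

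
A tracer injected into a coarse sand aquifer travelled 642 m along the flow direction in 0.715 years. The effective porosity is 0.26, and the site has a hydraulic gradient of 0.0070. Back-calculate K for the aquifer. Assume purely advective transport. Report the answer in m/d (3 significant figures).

91.4 m/d

t = 0.715 years = 261.0 d
v = L / t = 642 / 261.0 = 2.460 m/d
K = v · n / i = 2.460 × 0.26 / 0.0070 = 91.4 m/d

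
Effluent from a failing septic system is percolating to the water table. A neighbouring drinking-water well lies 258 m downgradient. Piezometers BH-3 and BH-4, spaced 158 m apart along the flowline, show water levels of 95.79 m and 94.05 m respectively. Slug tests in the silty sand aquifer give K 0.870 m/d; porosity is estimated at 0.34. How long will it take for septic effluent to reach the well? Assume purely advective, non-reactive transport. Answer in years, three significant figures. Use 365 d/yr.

25.1 years

Hydraulic gradient i = (95.79 − 94.05) / 158 = 1.74 / 158 = 0.01101
q = Ki = 0.870 × 0.01101 = 0.009581 m/d
Seepage velocity v = q / n = 0.009581 / 0.34 = 0.02818 m/d
t = L / v = 258 / 0.02818 = 9156 d
   = 9156 / 365 = 25.1 yr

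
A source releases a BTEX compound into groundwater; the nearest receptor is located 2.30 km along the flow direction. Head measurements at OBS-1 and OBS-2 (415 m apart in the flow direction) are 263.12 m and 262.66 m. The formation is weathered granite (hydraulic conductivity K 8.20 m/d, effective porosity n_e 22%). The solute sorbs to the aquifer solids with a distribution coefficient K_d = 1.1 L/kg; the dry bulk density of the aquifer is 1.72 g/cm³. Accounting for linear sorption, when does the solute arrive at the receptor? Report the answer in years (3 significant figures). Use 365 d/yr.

Hydraulic gradient i = (263.12 − 262.66) / 415 = 0.46 / 415 = 0.001108
Specific discharge q = 8.20 × 0.001108 = 0.009089 m/d
Average linear velocity = 0.009089 / 0.22 = 0.04131 m/d
Retardation R = 1 + ρ_b·K_d/n = 1 + 1.72×1.1/0.22 = 9.600
Contaminant velocity v_c = v/R = 0.04131/9.600 = 0.004304 m/d
L = 2.30 km = 2300 m
t = L/v_c = 2300/0.004304 = 534400 d
   = 534400/365 = 1460 yr

1460 years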